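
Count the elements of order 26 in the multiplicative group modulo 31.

0

φ(31) = 31 − 1 = 30 = 2 · 3 · 5.
(Z/31Z)^× is cyclic (|G| = 30); a cyclic group of order m has exactly φ(d) elements of each order d | m, and none otherwise.
Here 30 is not a multiple of 26, so there are no elements of order 26.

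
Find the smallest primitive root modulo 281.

3

φ(281) = 281 − 1 = 280 = 2^3 · 5 · 7.
Test candidates g = 2, 3, … against the prime factors q ∈ {2, 5, 7} of φ(281): g is a generator iff g^(280/q) ≢ 1 for every such q.
g = 2: 2^140 ≡ 1 — hits 1, so not a primitive root.
g = 3: 3^140 ≡ 280; 3^56 ≡ 86; 3^40 ≡ 249 — none is 1, so 3 is a primitive root.
The smallest primitive root modulo 281 is 3.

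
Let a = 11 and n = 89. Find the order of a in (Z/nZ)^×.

22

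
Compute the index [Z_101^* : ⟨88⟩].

The order of 88 must divide φ(101) = 101 − 1 = 100 = 2^2 · 5^2.
Divisors of 100: 1, 2, 4, 5, 10, 20, 25, 50, 100.
Compute 88^d (mod 101) for the divisors d until we hit 1:
88^1 ≡ 88
88^2 ≡ 68
88^4 ≡ 79
88^5 ≡ 84
88^10 ≡ 87
88^20 ≡ 95
88^25 ≡ 1
Thus |⟨88⟩| = ord(88) = 25.
[(Z/101Z)^× : ⟨88⟩] = 100/25 = 4.

4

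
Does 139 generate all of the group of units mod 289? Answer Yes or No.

φ(289) = φ(17^2) = 17·(17−1) = 272 = 2^4 · 17.
Test 139^(272/q) mod 289 for each prime factor q of 272:
139^136 ≡ 288 (mod 289)  [q = 2: ≢ 1 ✓]
139^16 ≡ 222 (mod 289)  [q = 17: ≢ 1 ✓]
Every test exponent gives a nontrivial residue, hence 139 generates the full group.

Yes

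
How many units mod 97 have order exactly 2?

1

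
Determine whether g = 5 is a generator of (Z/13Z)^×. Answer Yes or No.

No

φ(13) = 13 − 1 = 12 = 2^2 · 3.
Test 5^(12/q) mod 13 for each prime factor q of 12:
5^6 ≡ 12 (mod 13)  [q = 2: ≢ 1 ✓]
5^4 ≡ 1 (mod 13)  [q = 3: ≡ 1 ✗]
Since 5^4 ≡ 1, the order of 5 divides 4 < 12, so 5 is not a primitive root.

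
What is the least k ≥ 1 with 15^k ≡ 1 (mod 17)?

8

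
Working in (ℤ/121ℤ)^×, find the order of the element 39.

110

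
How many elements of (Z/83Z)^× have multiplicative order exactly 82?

40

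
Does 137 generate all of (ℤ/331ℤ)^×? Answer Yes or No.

φ(331) = 331 − 1 = 330 = 2 · 3 · 5 · 11.
It suffices to check that the order of 137 is not a proper divisor of 330: compute 137^(330/q) for q ∈ {2, 3, 5, 11}.
137^165 ≡ 330 (mod 331)  [q = 2: ≢ 1 ✓]
137^110 ≡ 31 (mod 331)  [q = 3: ≢ 1 ✓]
137^66 ≡ 150 (mod 331)  [q = 5: ≢ 1 ✓]
137^30 ≡ 111 (mod 331)  [q = 11: ≢ 1 ✓]
None equal 1, so ord_331(137) = 330: 137 is a primitive root.

Yes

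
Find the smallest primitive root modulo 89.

φ(89) = 89 − 1 = 88 = 2^3 · 11.
g is a primitive root iff g^(88/q) ≢ 1 (mod 89) for each prime q ∈ {2, 11}.
g = 2: 2^44 ≡ 1 — hits 1, so not a primitive root.
g = 3: 3^44 ≡ 88; 3^8 ≡ 64 — none is 1, so 3 is a primitive root.
Hence the least primitive root of 89 is 3.

3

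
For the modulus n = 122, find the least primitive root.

φ(122) = φ(2)·φ(61) = 1·60 = 60 = 2^2 · 3 · 5.
g is a primitive root iff g^(60/q) ≢ 1 (mod 122) for each prime q ∈ {2, 3, 5}.
g = 2: gcd(2, 122) = 2 > 1, not a unit — skip.
g = 3: 3^30 ≡ 1 — hits 1, so not a primitive root.
g = 4: gcd(4, 122) = 2 > 1, not a unit — skip.
g = 5: 5^30 ≡ 1 — hits 1, so not a primitive root.
g = 6: gcd(6, 122) = 2 > 1, not a unit — skip.
g = 7: 7^30 ≡ 121; 7^20 ≡ 47; 7^12 ≡ 95 — none is 1, so 7 is a primitive root.
So 7 is the smallest generator of (Z/122Z)^×.

7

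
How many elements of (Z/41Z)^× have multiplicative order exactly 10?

4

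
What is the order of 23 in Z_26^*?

Since 23 ∈ (Z/26Z)^×, its order divides φ(26) = φ(2)·φ(13) = 1·12 = 12 = 2^2 · 3.
Divisors of 12: 1, 2, 3, 4, 6, 12.
Check 23^d mod 26 for each divisor in increasing order:
23^1 ≡ 23
23^2 ≡ 9
23^3 ≡ 25
23^4 ≡ 3
23^6 ≡ 1
So ord_26(23) = 6.

6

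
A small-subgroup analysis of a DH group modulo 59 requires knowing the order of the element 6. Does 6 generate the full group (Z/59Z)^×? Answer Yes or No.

Yes

φ(59) = 59 − 1 = 58 = 2 · 29.
Test 6^(58/q) mod 59 for each prime factor q of 58:
6^29 ≡ 58 (mod 59)  [q = 2: ≢ 1 ✓]
6^2 ≡ 36 (mod 59)  [q = 29: ≢ 1 ✓]
Every test exponent gives a nontrivial residue, hence 6 generates the full group.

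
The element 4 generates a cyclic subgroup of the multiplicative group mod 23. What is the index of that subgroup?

Since 4 ∈ (Z/23Z)^×, its order divides φ(23) = 23 − 1 = 22 = 2 · 11.
Divisors of 22: 1, 2, 11, 22.
Evaluate successive powers at the divisors of 22:
4^1 ≡ 4 (mod 23)
4^2 ≡ 16 (mod 23)
4^11 ≡ 1 (mod 23) ✓
Thus |⟨4⟩| = ord(4) = 11.
The index is φ(23) / ord(4) = 22 / 11 = 2.

2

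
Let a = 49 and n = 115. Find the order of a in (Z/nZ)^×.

22

The order of 49 must divide φ(115) = φ(5·23) = (5−1)·(23−1) = 4·22 = 88 = 2^3 · 11.
Divisors of 88: 1, 2, 4, 8, 11, 22, 44, 88.
Evaluate successive powers at the divisors of 88:
49^1 ≡ 49
49^2 ≡ 101
49^4 ≡ 81
49^8 ≡ 6
49^11 ≡ 24
49^22 ≡ 1
Hence ord(49) = 22.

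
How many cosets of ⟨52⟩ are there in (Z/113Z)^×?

2

ord(52) | φ(113) = 113 − 1 = 112 = 2^4 · 7.
Divisors of 112: 1, 2, 4, 7, 8, 14, 16, 28, 56, 112.
Check 52^d mod 113 for each divisor in increasing order:
52^1 ≡ 52 (mod 113)
52^2 ≡ 105 (mod 113)
52^4 ≡ 64 (mod 113)
52^7 ≡ 44 (mod 113)
52^8 ≡ 28 (mod 113)
52^14 ≡ 15 (mod 113)
52^16 ≡ 106 (mod 113)
52^28 ≡ 112 (mod 113)
52^56 ≡ 1 (mod 113) ✓
The order of 52 is 56, so the subgroup it generates has 56 elements.
The index is φ(113) / ord(52) = 112 / 56 = 2.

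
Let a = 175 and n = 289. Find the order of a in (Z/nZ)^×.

272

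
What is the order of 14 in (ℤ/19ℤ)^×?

18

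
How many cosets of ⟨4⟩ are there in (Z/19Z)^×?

2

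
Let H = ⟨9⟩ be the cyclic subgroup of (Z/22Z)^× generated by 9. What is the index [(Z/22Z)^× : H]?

Since 9 ∈ (Z/22Z)^×, its order divides φ(22) = φ(2)·φ(11) = 1·10 = 10 = 2 · 5.
Divisors of 10: 1, 2, 5, 10.
Test each divisor d:
9^1 ≡ 9 (mod 22)
9^2 ≡ 15 (mod 22)
9^5 ≡ 1 (mod 22) ✓
Thus |⟨9⟩| = ord(9) = 5.
The index is φ(22) / ord(9) = 10 / 5 = 2.

2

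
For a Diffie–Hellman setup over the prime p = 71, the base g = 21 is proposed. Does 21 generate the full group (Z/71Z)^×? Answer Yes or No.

Yes

φ(71) = 71 − 1 = 70 = 2 · 5 · 7.
21 is a primitive root mod 71 iff 21^(φ(71)/q) ≢ 1 for every prime q | φ(71), i.e. q ∈ {2, 5, 7}.
21^35 ≡ 70 (mod 71)  [q = 2: ≢ 1 ✓]
21^14 ≡ 5 (mod 71)  [q = 5: ≢ 1 ✓]
21^10 ≡ 30 (mod 71)  [q = 7: ≢ 1 ✓]
All checks pass, so 21 has order 70 and is a primitive root modulo 71.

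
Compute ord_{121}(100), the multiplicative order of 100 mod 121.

11

ord(100) | φ(121) = φ(11^2) = 11·(11−1) = 110 = 2 · 5 · 11.
Divisors of 110: 1, 2, 5, 10, 11, 22, 55, 110.
Check 100^d mod 121 for each divisor in increasing order:
100^1 ≡ 100 (mod 121)
100^2 ≡ 78 (mod 121)
100^5 ≡ 12 (mod 121)
100^10 ≡ 23 (mod 121)
100^11 ≡ 1 (mod 121) ✓
The smallest such exponent is 11, so the order of 100 is 11.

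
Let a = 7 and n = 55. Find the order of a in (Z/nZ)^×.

20

By Lagrange's theorem, ord_55(7) divides φ(55) = φ(5·11) = (5−1)·(11−1) = 4·10 = 40 = 2^3 · 5.
Divisors of 40: 1, 2, 4, 5, 8, 10, 20, 40.
Compute 7^d (mod 55) for the divisors d until we hit 1:
7^1 ≡ 7
7^2 ≡ 49
7^4 ≡ 36
7^5 ≡ 32
7^8 ≡ 31
7^10 ≡ 34
7^20 ≡ 1
So ord_55(7) = 20.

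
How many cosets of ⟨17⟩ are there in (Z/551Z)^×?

ord(17) | φ(551) = φ(19·29) = (19−1)·(29−1) = 18·28 = 504 = 2^3 · 3^2 · 7.
Divisors of 504: 1, 2, 3, 4, 6, 7, 8, 9, 12, 14, 18, 21, 24, 28, 36, 42, 56, 63, 72, 84, 126, 168, 252, 504.
Test each divisor d:
17^1 ≡ 17 (mod 551)
17^2 ≡ 289 (mod 551)
17^3 ≡ 505 (mod 551)
17^4 ≡ 320 (mod 551)
17^6 ≡ 463 (mod 551)
17^7 ≡ 157 (mod 551)
17^8 ≡ 465 (mod 551)
17^9 ≡ 191 (mod 551)
17^12 ≡ 30 (mod 551)
17^14 ≡ 405 (mod 551)
17^18 ≡ 115 (mod 551)
17^21 ≡ 220 (mod 551)
17^24 ≡ 349 (mod 551)
17^28 ≡ 378 (mod 551)
17^36 ≡ 1 (mod 551) ✓
So ord_551(17) = 36, hence |⟨17⟩| = 36.
The index is φ(551) / ord(17) = 504 / 36 = 14.

14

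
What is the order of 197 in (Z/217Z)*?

30

Since 197 ∈ (Z/217Z)^×, its order divides φ(217) = φ(7·31) = (7−1)·(31−1) = 6·30 = 180 = 2^2 · 3^2 · 5.
Divisors of 180: 1, 2, 3, 4, 5, 6, 9, 10, 12, 15, 18, 20, 30, 36, 45, 60, 90, 180.
Test each divisor d:
197^1 ≡ 197 (mod 217)
197^2 ≡ 183 (mod 217)
197^3 ≡ 29 (mod 217)
197^4 ≡ 71 (mod 217)
197^5 ≡ 99 (mod 217)
197^6 ≡ 190 (mod 217)
197^9 ≡ 85 (mod 217)
197^10 ≡ 36 (mod 217)
197^12 ≡ 78 (mod 217)
197^15 ≡ 92 (mod 217)
197^18 ≡ 64 (mod 217)
197^20 ≡ 211 (mod 217)
197^30 ≡ 1 (mod 217) ✓
Hence ord(197) = 30.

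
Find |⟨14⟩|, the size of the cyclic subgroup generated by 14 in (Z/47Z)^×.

23

The order of 14 must divide φ(47) = 47 − 1 = 46 = 2 · 23.
Divisors of 46: 1, 2, 23, 46.
Evaluate successive powers at the divisors of 46:
14^1 ≡ 14 (mod 47)
14^2 ≡ 8 (mod 47)
14^23 ≡ 1 (mod 47) ✓
So ord_47(14) = 23.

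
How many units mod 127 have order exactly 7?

6

φ(127) = 127 − 1 = 126 = 2 · 3^2 · 7.
Since (Z/127Z)^× is cyclic of order 126, the number of elements of order d is φ(d) when d | 126 and 0 otherwise.
7 | 126, and φ(7) = 7 − 1 = 6.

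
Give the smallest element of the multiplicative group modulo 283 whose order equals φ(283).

φ(283) = 283 − 1 = 282 = 2 · 3 · 47.
Test candidates g = 2, 3, … against the prime factors q ∈ {2, 3, 47} of φ(283): g is a generator iff g^(282/q) ≢ 1 for every such q.
g = 2: 2^141 ≡ 282; 2^94 ≡ 1 — hits 1, so not a primitive root.
g = 3: 3^141 ≡ 282; 3^94 ≡ 238; 3^6 ≡ 163 — none is 1, so 3 is a primitive root.
Hence the least primitive root of 283 is 3.

3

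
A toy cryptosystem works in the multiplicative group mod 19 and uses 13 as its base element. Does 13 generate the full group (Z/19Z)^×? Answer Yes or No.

φ(19) = 19 − 1 = 18 = 2 · 3^2.
An element g generates (Z/19Z)^× iff g^(18/q) ≢ 1 (mod 19) for each prime q ∈ {2, 3}.
13^9 ≡ 18 (mod 19)  [q = 2: ≢ 1 ✓]
13^6 ≡ 11 (mod 19)  [q = 3: ≢ 1 ✓]
None equal 1, so ord_19(13) = 18: 13 is a primitive root.

Yes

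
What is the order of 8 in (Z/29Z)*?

By Lagrange's theorem, ord_29(8) divides φ(29) = 29 − 1 = 28 = 2^2 · 7.
Divisors of 28: 1, 2, 4, 7, 14, 28.
Evaluate successive powers at the divisors of 28:
8^1 ≡ 8 (mod 29)
8^2 ≡ 6 (mod 29)
8^4 ≡ 7 (mod 29)
8^7 ≡ 17 (mod 29)
8^14 ≡ 28 (mod 29)
8^28 ≡ 1 (mod 29) ✓
The smallest such exponent is 28, so the order of 8 is 28.

28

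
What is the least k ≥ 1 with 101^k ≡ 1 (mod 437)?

ord(101) | φ(437) = φ(19·23) = (19−1)·(23−1) = 18·22 = 396 = 2^2 · 3^2 · 11.
Divisors of 396: 1, 2, 3, 4, 6, 9, 11, 12, 18, 22, 33, 36, 44, 66, 99, 132, 198, 396.
Evaluate successive powers at the divisors of 396:
101^1 ≡ 101 (mod 437)
101^2 ≡ 150 (mod 437)
101^3 ≡ 292 (mod 437)
101^4 ≡ 213 (mod 437)
101^6 ≡ 49 (mod 437)
101^9 ≡ 324 (mod 437)
101^11 ≡ 93 (mod 437)
101^12 ≡ 216 (mod 437)
101^18 ≡ 96 (mod 437)
101^22 ≡ 346 (mod 437)
101^33 ≡ 277 (mod 437)
101^36 ≡ 39 (mod 437)
101^44 ≡ 415 (mod 437)
101^66 ≡ 254 (mod 437)
101^99 ≡ 1 (mod 437) ✓
So ord_437(101) = 99.

99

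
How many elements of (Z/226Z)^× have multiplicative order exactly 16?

φ(226) = φ(2)·φ(113) = 1·112 = 112 = 2^4 · 7.
In a cyclic group of order 112, there are φ(d) elements of order d for each divisor d of 112, and zero for non-divisors.
16 = 2^4 divides 112, and φ(16) = 8.

8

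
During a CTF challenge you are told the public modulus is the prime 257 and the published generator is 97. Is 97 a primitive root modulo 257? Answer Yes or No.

Yes

φ(257) = 257 − 1 = 256 = 2^8.
Test 97^(256/q) mod 257 for each prime factor q of 256:
97^128 ≡ 256 (mod 257)  [q = 2: ≢ 1 ✓]
Every test exponent gives a nontrivial residue, hence 97 generates the full group.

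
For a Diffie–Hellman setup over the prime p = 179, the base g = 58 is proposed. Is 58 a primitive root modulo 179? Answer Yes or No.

Yes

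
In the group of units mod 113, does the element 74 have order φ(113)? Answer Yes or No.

Yes

φ(113) = 113 − 1 = 112 = 2^4 · 7.
An element g generates (Z/113Z)^× iff g^(112/q) ≢ 1 (mod 113) for each prime q ∈ {2, 7}.
74^56 ≡ 112 (mod 113)  [q = 2: ≢ 1 ✓]
74^16 ≡ 28 (mod 113)  [q = 7: ≢ 1 ✓]
Every test exponent gives a nontrivial residue, hence 74 generates the full group.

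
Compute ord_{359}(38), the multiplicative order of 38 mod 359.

358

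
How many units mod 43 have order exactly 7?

6

φ(43) = 43 − 1 = 42 = 2 · 3 · 7.
Since (Z/43Z)^× is cyclic of order 42, the number of elements of order d is φ(d) when d | 42 and 0 otherwise.
7 | 42, and φ(7) = 7 − 1 = 6.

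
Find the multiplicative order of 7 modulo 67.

66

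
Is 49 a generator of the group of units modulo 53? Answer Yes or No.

No

φ(53) = 53 − 1 = 52 = 2^2 · 13.
49 is a primitive root mod 53 iff 49^(φ(53)/q) ≢ 1 for every prime q | φ(53), i.e. q ∈ {2, 13}.
49^26 ≡ 1 (mod 53)  [q = 2: ≡ 1 ✗]
49^4 ≡ 44 (mod 53)  [q = 13: ≢ 1 ✓]
The check at q = 2 fails, so 49 generates a proper subgroup.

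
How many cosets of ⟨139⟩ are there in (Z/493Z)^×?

4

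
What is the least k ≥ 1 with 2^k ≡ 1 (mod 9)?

6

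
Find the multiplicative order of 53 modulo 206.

102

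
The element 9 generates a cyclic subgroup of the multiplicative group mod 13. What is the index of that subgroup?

4

The order of 9 must divide φ(13) = 13 − 1 = 12 = 2^2 · 3.
Divisors of 12: 1, 2, 3, 4, 6, 12.
Evaluate successive powers at the divisors of 12:
9^1 ≡ 9 (mod 13)
9^2 ≡ 3 (mod 13)
9^3 ≡ 1 (mod 13) ✓
The order of 9 is 3, so the subgroup it generates has 3 elements.
Index = |(Z/13Z)^×| / |⟨9⟩| = 12 / 3 = 4.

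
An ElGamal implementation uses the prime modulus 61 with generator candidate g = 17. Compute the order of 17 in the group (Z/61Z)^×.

60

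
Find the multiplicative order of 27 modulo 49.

The order of 27 must divide φ(49) = φ(7^2) = 7·(7−1) = 42 = 2 · 3 · 7.
Divisors of 42: 1, 2, 3, 6, 7, 14, 21, 42.
Check 27^d mod 49 for each divisor in increasing order:
27^1 ≡ 27
27^2 ≡ 43
27^3 ≡ 34
27^6 ≡ 29
27^7 ≡ 48
27^14 ≡ 1
The smallest such exponent is 14, so the order of 27 is 14.

14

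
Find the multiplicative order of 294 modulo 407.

180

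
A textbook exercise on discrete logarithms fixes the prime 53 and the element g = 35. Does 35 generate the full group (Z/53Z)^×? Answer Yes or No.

Yes

φ(53) = 53 − 1 = 52 = 2^2 · 13.
35 is a primitive root mod 53 iff 35^(φ(53)/q) ≢ 1 for every prime q | φ(53), i.e. q ∈ {2, 13}.
35^26 ≡ 52 (mod 53)  [q = 2: ≢ 1 ✓]
35^4 ≡ 36 (mod 53)  [q = 13: ≢ 1 ✓]
All checks pass, so 35 has order 52 and is a primitive root modulo 53.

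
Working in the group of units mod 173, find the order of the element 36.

Since 36 ∈ (Z/173Z)^×, its order divides φ(173) = 173 − 1 = 172 = 2^2 · 43.
Divisors of 172: 1, 2, 4, 43, 86, 172.
Evaluate successive powers at the divisors of 172:
36^1 ≡ 36 (mod 173)
36^2 ≡ 85 (mod 173)
36^4 ≡ 132 (mod 173)
36^43 ≡ 1 (mod 173) ✓
The smallest such exponent is 43, so the order of 36 is 43.

43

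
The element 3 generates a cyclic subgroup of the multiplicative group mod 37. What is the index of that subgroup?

2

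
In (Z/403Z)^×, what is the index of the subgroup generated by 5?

30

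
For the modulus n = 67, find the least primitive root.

φ(67) = 67 − 1 = 66 = 2 · 3 · 11.
g is a primitive root iff g^(66/q) ≢ 1 (mod 67) for each prime q ∈ {2, 3, 11}.
g = 2: 2^33 ≡ 66; 2^22 ≡ 37; 2^6 ≡ 64 — none is 1, so 2 is a primitive root.
Hence the least primitive root of 67 is 2.

2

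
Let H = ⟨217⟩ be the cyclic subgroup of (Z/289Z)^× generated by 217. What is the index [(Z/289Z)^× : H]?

4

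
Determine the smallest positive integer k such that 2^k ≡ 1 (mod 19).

18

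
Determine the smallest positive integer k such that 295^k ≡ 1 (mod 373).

The order of 295 must divide φ(373) = 373 − 1 = 372 = 2^2 · 3 · 31.
Divisors of 372: 1, 2, 3, 4, 6, 12, 31, 62, 93, 124, 186, 372.
Test each divisor d:
295^1 ≡ 295 (mod 373)
295^2 ≡ 116 (mod 373)
295^3 ≡ 277 (mod 373)
295^4 ≡ 28 (mod 373)
295^6 ≡ 264 (mod 373)
295^12 ≡ 318 (mod 373)
295^31 ≡ 200 (mod 373)
295^62 ≡ 89 (mod 373)
295^93 ≡ 269 (mod 373)
295^124 ≡ 88 (mod 373)
295^186 ≡ 372 (mod 373)
295^372 ≡ 1 (mod 373) ✓
So ord_373(295) = 372.

372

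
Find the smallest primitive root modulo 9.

φ(9) = φ(3^2) = 3·(3−1) = 6 = 2 · 3.
g is a primitive root iff g^(6/q) ≢ 1 (mod 9) for each prime q ∈ {2, 3}.
g = 2: 2^3 ≡ 8; 2^2 ≡ 4 — none is 1, so 2 is a primitive root.
So 2 is the smallest generator of (Z/9Z)^×.

2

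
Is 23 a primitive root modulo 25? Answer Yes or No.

Yes

φ(25) = φ(5^2) = 5·(5−1) = 20 = 2^2 · 5.
An element g generates (Z/25Z)^× iff g^(20/q) ≢ 1 (mod 25) for each prime q ∈ {2, 5}.
23^10 ≡ 24 (mod 25)  [q = 2: ≢ 1 ✓]
23^4 ≡ 16 (mod 25)  [q = 5: ≢ 1 ✓]
All checks pass, so 23 has order 20 and is a primitive root modulo 25.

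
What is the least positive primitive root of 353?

φ(353) = 353 − 1 = 352 = 2^5 · 11.
Test candidates g = 2, 3, … against the prime factors q ∈ {2, 11} of φ(353): g is a generator iff g^(352/q) ≢ 1 for every such q.
g = 2: 2^176 ≡ 1 — hits 1, so not a primitive root.
g = 3: 3^176 ≡ 352; 3^32 ≡ 140 — none is 1, so 3 is a primitive root.
Hence the least primitive root of 353 is 3.

3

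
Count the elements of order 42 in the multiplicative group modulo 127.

12

φ(127) = 127 − 1 = 126 = 2 · 3^2 · 7.
(Z/127Z)^× is cyclic (|G| = 126); a cyclic group of order m has exactly φ(d) elements of each order d | m, and none otherwise.
42 = 2 · 3 · 7 divides 126, and φ(42) = 12.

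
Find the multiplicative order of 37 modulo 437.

22

ord(37) | φ(437) = φ(19·23) = (19−1)·(23−1) = 18·22 = 396 = 2^2 · 3^2 · 11.
Divisors of 396: 1, 2, 3, 4, 6, 9, 11, 12, 18, 22, 33, 36, 44, 66, 99, 132, 198, 396.
Test each divisor d:
37^1 ≡ 37 (mod 437)
37^2 ≡ 58 (mod 437)
37^3 ≡ 398 (mod 437)
37^4 ≡ 305 (mod 437)
37^6 ≡ 210 (mod 437)
37^9 ≡ 113 (mod 437)
37^11 ≡ 436 (mod 437)
37^12 ≡ 400 (mod 437)
37^18 ≡ 96 (mod 437)
37^22 ≡ 1 (mod 437) ✓
The smallest such exponent is 22, so the order of 37 is 22.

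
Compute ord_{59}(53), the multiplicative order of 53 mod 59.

29

Since 53 ∈ (Z/59Z)^×, its order divides φ(59) = 59 − 1 = 58 = 2 · 29.
Divisors of 58: 1, 2, 29, 58.
Evaluate successive powers at the divisors of 58:
53^1 ≡ 53
53^2 ≡ 36
53^29 ≡ 1
The smallest such exponent is 29, so the order of 53 is 29.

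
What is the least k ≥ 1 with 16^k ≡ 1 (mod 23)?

ord(16) | φ(23) = 23 − 1 = 22 = 2 · 11.
Divisors of 22: 1, 2, 11, 22.
Check 16^d mod 23 for each divisor in increasing order:
16^1 ≡ 16 (mod 23)
16^2 ≡ 3 (mod 23)
16^11 ≡ 1 (mod 23) ✓
Hence ord(16) = 11.

11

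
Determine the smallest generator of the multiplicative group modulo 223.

3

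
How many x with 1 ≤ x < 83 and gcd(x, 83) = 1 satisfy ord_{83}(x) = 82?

40

φ(83) = 83 − 1 = 82 = 2 · 41.
In a cyclic group of order 82, there are φ(d) elements of order d for each divisor d of 82, and zero for non-divisors.
82 = 2 · 41 divides 82, and φ(82) = 40.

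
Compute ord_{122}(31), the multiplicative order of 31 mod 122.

60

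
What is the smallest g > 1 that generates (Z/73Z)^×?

5

φ(73) = 73 − 1 = 72 = 2^3 · 3^2.
Test candidates g = 2, 3, … against the prime factors q ∈ {2, 3} of φ(73): g is a generator iff g^(72/q) ≢ 1 for every such q.
g = 2: 2^36 ≡ 1 — hits 1, so not a primitive root.
g = 3: 3^36 ≡ 1 — hits 1, so not a primitive root.
g = 4: 4^36 ≡ 1 — hits 1, so not a primitive root.
g = 5: 5^36 ≡ 72; 5^24 ≡ 8 — none is 1, so 5 is a primitive root.
The smallest primitive root modulo 73 is 5.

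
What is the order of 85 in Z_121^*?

110

By Lagrange's theorem, ord_121(85) divides φ(121) = φ(11^2) = 11·(11−1) = 110 = 2 · 5 · 11.
Divisors of 110: 1, 2, 5, 10, 11, 22, 55, 110.
Test each divisor d:
85^1 ≡ 85
85^2 ≡ 86
85^5 ≡ 65
85^10 ≡ 111
85^11 ≡ 118
85^22 ≡ 9
85^55 ≡ 120
85^110 ≡ 1
Therefore the multiplicative order of 85 modulo 121 is 110.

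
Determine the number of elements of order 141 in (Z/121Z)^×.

φ(121) = φ(11^2) = 11·(11−1) = 110 = 2 · 5 · 11.
(Z/121Z)^× is cyclic (|G| = 110); a cyclic group of order m has exactly φ(d) elements of each order d | m, and none otherwise.
Here 110 is not a multiple of 141, so there are no elements of order 141.

0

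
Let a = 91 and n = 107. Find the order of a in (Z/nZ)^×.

ord(91) | φ(107) = 107 − 1 = 106 = 2 · 53.
Divisors of 106: 1, 2, 53, 106.
Test each divisor d:
91^1 ≡ 91 (mod 107)
91^2 ≡ 42 (mod 107)
91^53 ≡ 106 (mod 107)
91^106 ≡ 1 (mod 107) ✓
Hence ord(91) = 106.

106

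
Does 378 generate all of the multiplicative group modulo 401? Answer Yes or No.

Yes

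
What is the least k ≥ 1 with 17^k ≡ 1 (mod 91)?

6

ord(17) | φ(91) = φ(7·13) = (7−1)·(13−1) = 6·12 = 72 = 2^3 · 3^2.
Divisors of 72: 1, 2, 3, 4, 6, 8, 9, 12, 18, 24, 36, 72.
Check 17^d mod 91 for each divisor in increasing order:
17^1 ≡ 17 (mod 91)
17^2 ≡ 16 (mod 91)
17^3 ≡ 90 (mod 91)
17^4 ≡ 74 (mod 91)
17^6 ≡ 1 (mod 91) ✓
So ord_91(17) = 6.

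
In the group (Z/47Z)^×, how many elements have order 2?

1

φ(47) = 47 − 1 = 46 = 2 · 23.
(Z/47Z)^× is cyclic (|G| = 46); a cyclic group of order m has exactly φ(d) elements of each order d | m, and none otherwise.
2 | 46, and φ(2) = 2 − 1 = 1.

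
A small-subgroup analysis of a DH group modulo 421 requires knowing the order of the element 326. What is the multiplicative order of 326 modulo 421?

84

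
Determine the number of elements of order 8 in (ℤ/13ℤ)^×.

0

φ(13) = 13 − 1 = 12 = 2^2 · 3.
Since (Z/13Z)^× is cyclic of order 12, the number of elements of order d is φ(d) when d | 12 and 0 otherwise.
8 does not divide 12, so no element of (Z/13Z)^× has order 8.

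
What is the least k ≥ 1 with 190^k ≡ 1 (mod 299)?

By Lagrange's theorem, ord_299(190) divides φ(299) = φ(13·23) = (13−1)·(23−1) = 12·22 = 264 = 2^3 · 3 · 11.
Divisors of 264: 1, 2, 3, 4, 6, 8, 11, 12, 22, 24, 33, 44, 66, 88, 132, 264.
Test each divisor d:
190^1 ≡ 190
190^2 ≡ 220
190^3 ≡ 239
190^4 ≡ 261
190^6 ≡ 12
190^8 ≡ 248
190^11 ≡ 70
190^12 ≡ 144
190^22 ≡ 116
190^24 ≡ 105
190^33 ≡ 47
190^44 ≡ 1
So ord_299(190) = 44.

44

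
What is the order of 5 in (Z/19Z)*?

9

Since 5 ∈ (Z/19Z)^×, its order divides φ(19) = 19 − 1 = 18 = 2 · 3^2.
Divisors of 18: 1, 2, 3, 6, 9, 18.
Check 5^d mod 19 for each divisor in increasing order:
5^1 ≡ 5
5^2 ≡ 6
5^3 ≡ 11
5^6 ≡ 7
5^9 ≡ 1
Therefore the multiplicative order of 5 modulo 19 is 9.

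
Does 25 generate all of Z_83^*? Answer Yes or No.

φ(83) = 83 − 1 = 82 = 2 · 41.
An element g generates (Z/83Z)^× iff g^(82/q) ≢ 1 (mod 83) for each prime q ∈ {2, 41}.
25^41 ≡ 1 (mod 83)  [q = 2: ≡ 1 ✗]
25^2 ≡ 44 (mod 83)  [q = 41: ≢ 1 ✓]
The check at q = 2 fails, so 25 generates a proper subgroup.

No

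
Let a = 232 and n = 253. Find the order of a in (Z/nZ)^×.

ord(232) | φ(253) = φ(11·23) = (11−1)·(23−1) = 10·22 = 220 = 2^2 · 5 · 11.
Divisors of 220: 1, 2, 4, 5, 10, 11, 20, 22, 44, 55, 110, 220.
Test each divisor d:
232^1 ≡ 232
232^2 ≡ 188
232^4 ≡ 177
232^5 ≡ 78
232^10 ≡ 12
232^11 ≡ 1
Therefore the multiplicative order of 232 modulo 253 is 11.

11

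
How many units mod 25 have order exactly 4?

2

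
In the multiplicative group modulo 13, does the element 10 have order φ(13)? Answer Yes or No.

No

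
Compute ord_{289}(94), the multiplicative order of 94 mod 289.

Since 94 ∈ (Z/289Z)^×, its order divides φ(289) = φ(17^2) = 17·(17−1) = 272 = 2^4 · 17.
Divisors of 272: 1, 2, 4, 8, 16, 17, 34, 68, 136, 272.
Compute 94^d (mod 289) for the divisors d until we hit 1:
94^1 ≡ 94 (mod 289)
94^2 ≡ 166 (mod 289)
94^4 ≡ 101 (mod 289)
94^8 ≡ 86 (mod 289)
94^16 ≡ 171 (mod 289)
94^17 ≡ 179 (mod 289)
94^34 ≡ 251 (mod 289)
94^68 ≡ 288 (mod 289)
94^136 ≡ 1 (mod 289) ✓
The smallest such exponent is 136, so the order of 94 is 136.

136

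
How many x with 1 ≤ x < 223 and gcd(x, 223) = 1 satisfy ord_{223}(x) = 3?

φ(223) = 223 − 1 = 222 = 2 · 3 · 37.
In a cyclic group of order 222, there are φ(d) elements of order d for each divisor d of 222, and zero for non-divisors.
3 | 222, and φ(3) = 3 − 1 = 2.

2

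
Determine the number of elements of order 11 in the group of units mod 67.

10

φ(67) = 67 − 1 = 66 = 2 · 3 · 11.
(Z/67Z)^× is cyclic (|G| = 66); a cyclic group of order m has exactly φ(d) elements of each order d | m, and none otherwise.
11 | 66, and φ(11) = 11 − 1 = 10.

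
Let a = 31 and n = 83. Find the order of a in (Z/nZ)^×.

41

Since 31 ∈ (Z/83Z)^×, its order divides φ(83) = 83 − 1 = 82 = 2 · 41.
Divisors of 82: 1, 2, 41, 82.
Test each divisor d:
31^1 ≡ 31 (mod 83)
31^2 ≡ 48 (mod 83)
31^41 ≡ 1 (mod 83) ✓
Hence ord(31) = 41.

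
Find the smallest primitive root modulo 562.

3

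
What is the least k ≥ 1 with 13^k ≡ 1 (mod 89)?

88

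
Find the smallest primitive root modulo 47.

5

φ(47) = 47 − 1 = 46 = 2 · 23.
g is a primitive root iff g^(46/q) ≢ 1 (mod 47) for each prime q ∈ {2, 23}.
g = 2: 2^23 ≡ 1 — hits 1, so not a primitive root.
g = 3: 3^23 ≡ 1 — hits 1, so not a primitive root.
g = 4: 4^23 ≡ 1 — hits 1, so not a primitive root.
g = 5: 5^23 ≡ 46; 5^2 ≡ 25 — none is 1, so 5 is a primitive root.
The smallest primitive root modulo 47 is 5.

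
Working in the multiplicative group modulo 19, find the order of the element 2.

18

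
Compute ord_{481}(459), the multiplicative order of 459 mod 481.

36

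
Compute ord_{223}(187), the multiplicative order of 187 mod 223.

222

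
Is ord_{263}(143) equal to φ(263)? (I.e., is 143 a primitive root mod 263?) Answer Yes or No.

φ(263) = 263 − 1 = 262 = 2 · 131.
143 is a primitive root mod 263 iff 143^(φ(263)/q) ≢ 1 for every prime q | φ(263), i.e. q ∈ {2, 131}.
143^131 ≡ 1 (mod 263)  [q = 2: ≡ 1 ✗]
143^2 ≡ 198 (mod 263)  [q = 131: ≢ 1 ✓]
The check at q = 2 fails, so 143 generates a proper subgroup.

No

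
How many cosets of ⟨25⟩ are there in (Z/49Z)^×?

By Lagrange's theorem, ord_49(25) divides φ(49) = φ(7^2) = 7·(7−1) = 42 = 2 · 3 · 7.
Divisors of 42: 1, 2, 3, 6, 7, 14, 21, 42.
Check 25^d mod 49 for each divisor in increasing order:
25^1 ≡ 25
25^2 ≡ 37
25^3 ≡ 43
25^6 ≡ 36
25^7 ≡ 18
25^14 ≡ 30
25^21 ≡ 1
So ord_49(25) = 21, hence |⟨25⟩| = 21.
The index is φ(49) / ord(25) = 42 / 21 = 2.

2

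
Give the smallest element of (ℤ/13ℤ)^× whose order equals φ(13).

φ(13) = 13 − 1 = 12 = 2^2 · 3.
g is a primitive root iff g^(12/q) ≢ 1 (mod 13) for each prime q ∈ {2, 3}.
g = 2: 2^6 ≡ 12; 2^4 ≡ 3 — none is 1, so 2 is a primitive root.
Hence the least primitive root of 13 is 2.

2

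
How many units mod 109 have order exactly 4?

2

φ(109) = 109 − 1 = 108 = 2^2 · 3^3.
(Z/109Z)^× is cyclic (|G| = 108); a cyclic group of order m has exactly φ(d) elements of each order d | m, and none otherwise.
4 = 2^2 divides 108, and φ(4) = 2.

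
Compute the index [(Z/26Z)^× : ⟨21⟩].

ord(21) | φ(26) = φ(2)·φ(13) = 1·12 = 12 = 2^2 · 3.
Divisors of 12: 1, 2, 3, 4, 6, 12.
Test each divisor d:
21^1 ≡ 21
21^2 ≡ 25
21^3 ≡ 5
21^4 ≡ 1
Thus |⟨21⟩| = ord(21) = 4.
The index is φ(26) / ord(21) = 12 / 4 = 3.

3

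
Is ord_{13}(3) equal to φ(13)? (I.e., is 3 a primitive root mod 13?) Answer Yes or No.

φ(13) = 13 − 1 = 12 = 2^2 · 3.
An element g generates (Z/13Z)^× iff g^(12/q) ≢ 1 (mod 13) for each prime q ∈ {2, 3}.
3^6 ≡ 1 (mod 13)  [q = 2: ≡ 1 ✗]
3^4 ≡ 3 (mod 13)  [q = 3: ≢ 1 ✓]
3^6 ≡ 1 shows ord(3) | 6, strictly less than φ(13); not a primitive root.

No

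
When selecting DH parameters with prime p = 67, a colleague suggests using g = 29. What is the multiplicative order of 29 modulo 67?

The order of 29 must divide φ(67) = 67 − 1 = 66 = 2 · 3 · 11.
Divisors of 66: 1, 2, 3, 6, 11, 22, 33, 66.
Compute 29^d (mod 67) for the divisors d until we hit 1:
29^1 ≡ 29 (mod 67)
29^2 ≡ 37 (mod 67)
29^3 ≡ 1 (mod 67) ✓
Hence ord(29) = 3.

3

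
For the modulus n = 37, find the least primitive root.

2

φ(37) = 37 − 1 = 36 = 2^2 · 3^2.
g is a primitive root iff g^(36/q) ≢ 1 (mod 37) for each prime q ∈ {2, 3}.
g = 2: 2^18 ≡ 36; 2^12 ≡ 26 — none is 1, so 2 is a primitive root.
The smallest primitive root modulo 37 is 2.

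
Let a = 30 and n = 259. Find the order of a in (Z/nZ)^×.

18

By Lagrange's theorem, ord_259(30) divides φ(259) = φ(7·37) = (7−1)·(37−1) = 6·36 = 216 = 2^3 · 3^3.
Divisors of 216: 1, 2, 3, 4, 6, 8, 9, 12, 18, 24, 27, 36, 54, 72, 108, 216.
Compute 30^d (mod 259) for the divisors d until we hit 1:
30^1 ≡ 30
30^2 ≡ 123
30^3 ≡ 64
30^4 ≡ 107
30^6 ≡ 211
30^8 ≡ 53
30^9 ≡ 36
30^12 ≡ 232
30^18 ≡ 1
Therefore the multiplicative order of 30 modulo 259 is 18.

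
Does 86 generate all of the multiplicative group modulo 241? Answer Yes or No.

Yes

φ(241) = 241 − 1 = 240 = 2^4 · 3 · 5.
Test 86^(240/q) mod 241 for each prime factor q of 240:
86^120 ≡ 240 (mod 241)  [q = 2: ≢ 1 ✓]
86^80 ≡ 15 (mod 241)  [q = 3: ≢ 1 ✓]
86^48 ≡ 98 (mod 241)  [q = 5: ≢ 1 ✓]
All checks pass, so 86 has order 240 and is a primitive root modulo 241.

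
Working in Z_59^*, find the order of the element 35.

29

By Lagrange's theorem, ord_59(35) divides φ(59) = 59 − 1 = 58 = 2 · 29.
Divisors of 58: 1, 2, 29, 58.
Test each divisor d:
35^1 ≡ 35
35^2 ≡ 45
35^29 ≡ 1
So ord_59(35) = 29.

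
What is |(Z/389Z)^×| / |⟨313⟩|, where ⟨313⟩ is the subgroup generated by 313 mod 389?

ord(313) | φ(389) = 389 − 1 = 388 = 2^2 · 97.
Divisors of 388: 1, 2, 4, 97, 194, 388.
Evaluate successive powers at the divisors of 388:
313^1 ≡ 313 (mod 389)
313^2 ≡ 330 (mod 389)
313^4 ≡ 369 (mod 389)
313^97 ≡ 388 (mod 389)
313^194 ≡ 1 (mod 389) ✓
The order of 313 is 194, so the subgroup it generates has 194 elements.
[(Z/389Z)^× : ⟨313⟩] = 388/194 = 2.

2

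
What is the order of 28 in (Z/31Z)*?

15

The order of 28 must divide φ(31) = 31 − 1 = 30 = 2 · 3 · 5.
Divisors of 30: 1, 2, 3, 5, 6, 10, 15, 30.
Check 28^d mod 31 for each divisor in increasing order:
28^1 ≡ 28 (mod 31)
28^2 ≡ 9 (mod 31)
28^3 ≡ 4 (mod 31)
28^5 ≡ 5 (mod 31)
28^6 ≡ 16 (mod 31)
28^10 ≡ 25 (mod 31)
28^15 ≡ 1 (mod 31) ✓
Hence ord(28) = 15.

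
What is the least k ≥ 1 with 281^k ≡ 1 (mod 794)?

99

ord(281) | φ(794) = φ(2)·φ(397) = 1·396 = 396 = 2^2 · 3^2 · 11.
Divisors of 396: 1, 2, 3, 4, 6, 9, 11, 12, 18, 22, 33, 36, 44, 66, 99, 132, 198, 396.
Check 281^d mod 794 for each divisor in increasing order:
281^1 ≡ 281 (mod 794)
281^2 ≡ 355 (mod 794)
281^3 ≡ 505 (mod 794)
281^4 ≡ 573 (mod 794)
281^6 ≡ 151 (mod 794)
281^9 ≡ 31 (mod 794)
281^11 ≡ 683 (mod 794)
281^12 ≡ 569 (mod 794)
281^18 ≡ 167 (mod 794)
281^22 ≡ 411 (mod 794)
281^33 ≡ 431 (mod 794)
281^36 ≡ 99 (mod 794)
281^44 ≡ 593 (mod 794)
281^66 ≡ 759 (mod 794)
281^99 ≡ 1 (mod 794) ✓
Hence ord(281) = 99.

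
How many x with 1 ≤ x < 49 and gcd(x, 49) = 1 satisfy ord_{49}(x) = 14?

6

φ(49) = φ(7^2) = 7·(7−1) = 42 = 2 · 3 · 7.
In a cyclic group of order 42, there are φ(d) elements of order d for each divisor d of 42, and zero for non-divisors.
14 = 2 · 7 divides 42, and φ(14) = 6.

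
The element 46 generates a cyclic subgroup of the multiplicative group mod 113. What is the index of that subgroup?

1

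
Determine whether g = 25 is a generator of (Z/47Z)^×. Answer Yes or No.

No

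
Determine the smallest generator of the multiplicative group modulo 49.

φ(49) = φ(7^2) = 7·(7−1) = 42 = 2 · 3 · 7.
g is a primitive root iff g^(42/q) ≢ 1 (mod 49) for each prime q ∈ {2, 3, 7}.
g = 2: 2^21 ≡ 1 — hits 1, so not a primitive root.
g = 3: 3^21 ≡ 48; 3^14 ≡ 30; 3^6 ≡ 43 — none is 1, so 3 is a primitive root.
The smallest primitive root modulo 49 is 3.

3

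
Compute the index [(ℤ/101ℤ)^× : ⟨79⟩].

By Lagrange's theorem, ord_101(79) divides φ(101) = 101 − 1 = 100 = 2^2 · 5^2.
Divisors of 100: 1, 2, 4, 5, 10, 20, 25, 50, 100.
Evaluate successive powers at the divisors of 100:
79^1 ≡ 79
79^2 ≡ 80
79^4 ≡ 37
79^5 ≡ 95
79^10 ≡ 36
79^20 ≡ 84
79^25 ≡ 1
The order of 79 is 25, so the subgroup it generates has 25 elements.
Index = |(Z/101Z)^×| / |⟨79⟩| = 100 / 25 = 4.

4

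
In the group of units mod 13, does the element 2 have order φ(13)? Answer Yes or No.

Yes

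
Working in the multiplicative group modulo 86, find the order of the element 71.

42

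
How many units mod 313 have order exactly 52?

φ(313) = 313 − 1 = 312 = 2^3 · 3 · 13.
Since (Z/313Z)^× is cyclic of order 312, the number of elements of order d is φ(d) when d | 312 and 0 otherwise.
52 = 2^2 · 13 divides 312, and φ(52) = 24.

24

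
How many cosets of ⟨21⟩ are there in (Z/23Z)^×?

1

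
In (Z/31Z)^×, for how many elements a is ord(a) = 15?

8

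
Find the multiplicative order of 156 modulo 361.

171

By Lagrange's theorem, ord_361(156) divides φ(361) = φ(19^2) = 19·(19−1) = 342 = 2 · 3^2 · 19.
Divisors of 342: 1, 2, 3, 6, 9, 18, 19, 38, 57, 114, 171, 342.
Test each divisor d:
156^1 ≡ 156 (mod 361)
156^2 ≡ 149 (mod 361)
156^3 ≡ 140 (mod 361)
156^6 ≡ 106 (mod 361)
156^9 ≡ 39 (mod 361)
156^18 ≡ 77 (mod 361)
156^19 ≡ 99 (mod 361)
156^38 ≡ 54 (mod 361)
156^57 ≡ 292 (mod 361)
156^114 ≡ 68 (mod 361)
156^171 ≡ 1 (mod 361) ✓
The smallest such exponent is 171, so the order of 156 is 171.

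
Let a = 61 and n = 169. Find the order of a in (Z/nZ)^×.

The order of 61 must divide φ(169) = φ(13^2) = 13·(13−1) = 156 = 2^2 · 3 · 13.
Divisors of 156: 1, 2, 3, 4, 6, 12, 13, 26, 39, 52, 78, 156.
Evaluate successive powers at the divisors of 156:
61^1 ≡ 61 (mod 169)
61^2 ≡ 3 (mod 169)
61^3 ≡ 14 (mod 169)
61^4 ≡ 9 (mod 169)
61^6 ≡ 27 (mod 169)
61^12 ≡ 53 (mod 169)
61^13 ≡ 22 (mod 169)
61^26 ≡ 146 (mod 169)
61^39 ≡ 1 (mod 169) ✓
So ord_169(61) = 39.

39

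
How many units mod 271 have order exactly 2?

1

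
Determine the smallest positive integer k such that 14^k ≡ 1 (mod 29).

28

By Lagrange's theorem, ord_29(14) divides φ(29) = 29 − 1 = 28 = 2^2 · 7.
Divisors of 28: 1, 2, 4, 7, 14, 28.
Test each divisor d:
14^1 ≡ 14 (mod 29)
14^2 ≡ 22 (mod 29)
14^4 ≡ 20 (mod 29)
14^7 ≡ 12 (mod 29)
14^14 ≡ 28 (mod 29)
14^28 ≡ 1 (mod 29) ✓
Hence ord(14) = 28.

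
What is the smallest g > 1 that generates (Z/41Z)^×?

φ(41) = 41 − 1 = 40 = 2^3 · 5.
Test candidates g = 2, 3, … against the prime factors q ∈ {2, 5} of φ(41): g is a generator iff g^(40/q) ≢ 1 for every such q.
g = 2: 2^20 ≡ 1 — hits 1, so not a primitive root.
g = 3: 3^20 ≡ 40; 3^8 ≡ 1 — hits 1, so not a primitive root.
g = 4: 4^20 ≡ 1 — hits 1, so not a primitive root.
g = 5: 5^20 ≡ 1 — hits 1, so not a primitive root.
g = 6: 6^20 ≡ 40; 6^8 ≡ 10 — none is 1, so 6 is a primitive root.
Hence the least primitive root of 41 is 6.

6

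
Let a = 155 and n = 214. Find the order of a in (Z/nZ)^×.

53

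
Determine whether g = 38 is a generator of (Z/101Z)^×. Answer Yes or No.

φ(101) = 101 − 1 = 100 = 2^2 · 5^2.
It suffices to check that the order of 38 is not a proper divisor of 100: compute 38^(100/q) for q ∈ {2, 5}.
38^50 ≡ 100 (mod 101)  [q = 2: ≢ 1 ✓]
38^20 ≡ 36 (mod 101)  [q = 5: ≢ 1 ✓]
All checks pass, so 38 has order 100 and is a primitive root modulo 101.

Yes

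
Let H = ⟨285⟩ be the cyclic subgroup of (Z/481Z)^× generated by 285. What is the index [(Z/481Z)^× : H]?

72

ord(285) | φ(481) = φ(13·37) = (13−1)·(37−1) = 12·36 = 432 = 2^4 · 3^3.
Divisors of 432: 1, 2, 3, 4, 6, 8, 9, 12, 16, 18, 24, 27, 36, 48, 54, 72, 108, 144, 216, 432.
Test each divisor d:
285^1 ≡ 285
285^2 ≡ 417
285^3 ≡ 38
285^4 ≡ 248
285^6 ≡ 1
Thus |⟨285⟩| = ord(285) = 6.
Index = |(Z/481Z)^×| / |⟨285⟩| = 432 / 6 = 72.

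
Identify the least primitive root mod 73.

5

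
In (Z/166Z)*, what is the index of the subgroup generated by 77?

2

ord(77) | φ(166) = φ(2)·φ(83) = 1·82 = 82 = 2 · 41.
Divisors of 82: 1, 2, 41, 82.
Check 77^d mod 166 for each divisor in increasing order:
77^1 ≡ 77 (mod 166)
77^2 ≡ 119 (mod 166)
77^41 ≡ 1 (mod 166) ✓
Thus |⟨77⟩| = ord(77) = 41.
[(Z/166Z)^× : ⟨77⟩] = 82/41 = 2.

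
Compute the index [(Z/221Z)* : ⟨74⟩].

4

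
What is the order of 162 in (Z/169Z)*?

156

ord(162) | φ(169) = φ(13^2) = 13·(13−1) = 156 = 2^2 · 3 · 13.
Divisors of 156: 1, 2, 3, 4, 6, 12, 13, 26, 39, 52, 78, 156.
Evaluate successive powers at the divisors of 156:
162^1 ≡ 162 (mod 169)
162^2 ≡ 49 (mod 169)
162^3 ≡ 164 (mod 169)
162^4 ≡ 35 (mod 169)
162^6 ≡ 25 (mod 169)
162^12 ≡ 118 (mod 169)
162^13 ≡ 19 (mod 169)
162^26 ≡ 23 (mod 169)
162^39 ≡ 99 (mod 169)
162^52 ≡ 22 (mod 169)
162^78 ≡ 168 (mod 169)
162^156 ≡ 1 (mod 169) ✓
Therefore the multiplicative order of 162 modulo 169 is 156.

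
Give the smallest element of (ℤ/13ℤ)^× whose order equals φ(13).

2

φ(13) = 13 − 1 = 12 = 2^2 · 3.
Test candidates g = 2, 3, … against the prime factors q ∈ {2, 3} of φ(13): g is a generator iff g^(12/q) ≢ 1 for every such q.
g = 2: 2^6 ≡ 12; 2^4 ≡ 3 — none is 1, so 2 is a primitive root.
Hence the least primitive root of 13 is 2.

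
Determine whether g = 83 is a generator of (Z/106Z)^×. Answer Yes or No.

No

φ(106) = φ(2)·φ(53) = 1·52 = 52 = 2^2 · 13.
It suffices to check that the order of 83 is not a proper divisor of 52: compute 83^(52/q) for q ∈ {2, 13}.
83^26 ≡ 105 (mod 106)  [q = 2: ≢ 1 ✓]
83^4 ≡ 1 (mod 106)  [q = 13: ≡ 1 ✗]
Since 83^4 ≡ 1, the order of 83 divides 4 < 52, so 83 is not a primitive root.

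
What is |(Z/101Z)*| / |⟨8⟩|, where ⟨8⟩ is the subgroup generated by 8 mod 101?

By Lagrange's theorem, ord_101(8) divides φ(101) = 101 − 1 = 100 = 2^2 · 5^2.
Divisors of 100: 1, 2, 4, 5, 10, 20, 25, 50, 100.
Test each divisor d:
8^1 ≡ 8
8^2 ≡ 64
8^4 ≡ 56
8^5 ≡ 44
8^10 ≡ 17
8^20 ≡ 87
8^25 ≡ 91
8^50 ≡ 100
8^100 ≡ 1
Thus |⟨8⟩| = ord(8) = 100.
[(Z/101Z)^× : ⟨8⟩] = 100/100 = 1.

1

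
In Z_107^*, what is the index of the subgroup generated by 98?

1

The order of 98 must divide φ(107) = 107 − 1 = 106 = 2 · 53.
Divisors of 106: 1, 2, 53, 106.
Test each divisor d:
98^1 ≡ 98 (mod 107)
98^2 ≡ 81 (mod 107)
98^53 ≡ 106 (mod 107)
98^106 ≡ 1 (mod 107) ✓
The order of 98 is 106, so the subgroup it generates has 106 elements.
The index is φ(107) / ord(98) = 106 / 106 = 1.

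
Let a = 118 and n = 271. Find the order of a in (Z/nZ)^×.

270

Since 118 ∈ (Z/271Z)^×, its order divides φ(271) = 271 − 1 = 270 = 2 · 3^3 · 5.
Divisors of 270: 1, 2, 3, 5, 6, 9, 10, 15, 18, 27, 30, 45, 54, 90, 135, 270.
Test each divisor d:
118^1 ≡ 118 (mod 271)
118^2 ≡ 103 (mod 271)
118^3 ≡ 230 (mod 271)
118^5 ≡ 113 (mod 271)
118^6 ≡ 55 (mod 271)
118^9 ≡ 184 (mod 271)
118^10 ≡ 32 (mod 271)
118^15 ≡ 93 (mod 271)
118^18 ≡ 252 (mod 271)
118^27 ≡ 27 (mod 271)
118^30 ≡ 248 (mod 271)
118^45 ≡ 29 (mod 271)
118^54 ≡ 187 (mod 271)
118^90 ≡ 28 (mod 271)
118^135 ≡ 270 (mod 271)
118^270 ≡ 1 (mod 271) ✓
The smallest such exponent is 270, so the order of 118 is 270.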